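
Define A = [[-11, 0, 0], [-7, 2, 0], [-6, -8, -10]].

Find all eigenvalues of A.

-11, -10, 2

A is lower triangular, so its eigenvalues are the diagonal entries.
Diagonal: -11, 2, -10.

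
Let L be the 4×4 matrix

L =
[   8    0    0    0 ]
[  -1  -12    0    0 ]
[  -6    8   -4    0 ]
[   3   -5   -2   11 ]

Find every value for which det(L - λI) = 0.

-12, -4, 8, 11

L is lower triangular, so its eigenvalues are the diagonal entries.
Diagonal: 8, -12, -4, 11.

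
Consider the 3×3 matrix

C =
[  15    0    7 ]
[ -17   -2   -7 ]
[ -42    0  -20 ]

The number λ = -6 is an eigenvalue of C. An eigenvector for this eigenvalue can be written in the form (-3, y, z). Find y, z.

We need (C + 6I)v = 0.
C + 6I = [[21, 0, 7], [-17, 4, -7], [-42, 0, -14]].
Row 1: (21)·-3 + (0)·y + (7)·z = 0
Row 2: (-17)·-3 + (4)·y + (-7)·z = 0
Row 3: (-42)·-3 + (0)·y + (-14)·z = 0
Solving gives y = 3, z = 9.
Check: C·(-3, 3, 9) = (18, -18, -54) = -6·(-3, 3, 9).

3, 9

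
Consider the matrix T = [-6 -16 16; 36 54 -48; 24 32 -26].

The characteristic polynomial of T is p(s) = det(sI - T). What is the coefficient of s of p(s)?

p(s) = s^3 - 22s^2 + 156s - 360.
The coefficient of s is 156.

156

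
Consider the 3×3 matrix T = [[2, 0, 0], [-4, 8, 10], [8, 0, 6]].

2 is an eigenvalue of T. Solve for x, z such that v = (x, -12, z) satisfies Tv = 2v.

We need (T - 2I)v = 0.
T - 2I = [[0, 0, 0], [-4, 6, 10], [8, 0, 4]].
Row 1: (0)·x + (0)·-12 + (0)·z = 0
Row 2: (-4)·x + (6)·-12 + (10)·z = 0
Row 3: (8)·x + (0)·-12 + (4)·z = 0
Solving gives x = -3, z = 6.
Check: T·(-3, -12, 6) = (-6, -24, 12) = 2·(-3, -12, 6).

-3, 6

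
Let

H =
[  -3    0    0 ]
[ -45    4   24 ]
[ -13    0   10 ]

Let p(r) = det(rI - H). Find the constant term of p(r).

p(r) = r^3 - 11r^2 - 2r + 120.
The constant term is 120.

120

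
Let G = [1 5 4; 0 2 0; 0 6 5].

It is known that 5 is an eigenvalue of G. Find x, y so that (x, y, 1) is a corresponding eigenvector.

1, 0

We need (G - 5I)v = 0.
G - 5I = [[-4, 5, 4], [0, -3, 0], [0, 6, 0]].
Row 1: (-4)·x + (5)·y + (4)·1 = 0
Row 2: (0)·x + (-3)·y + (0)·1 = 0
Row 3: (0)·x + (6)·y + (0)·1 = 0
Solving gives x = 1, y = 0.
Check: G·(1, 0, 1) = (5, 0, 5) = 5·(1, 0, 1).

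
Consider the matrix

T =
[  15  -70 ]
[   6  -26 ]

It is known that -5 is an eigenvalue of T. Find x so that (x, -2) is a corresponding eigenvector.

-7

We need (T + 5I)v = 0.
T + 5I = [[20, -70], [6, -21]].
Row 1: (20)·x + (-70)·-2 = 0
Row 2: (6)·x + (-21)·-2 = 0
Solving gives x = -7.
Check: T·(-7, -2) = (35, 10) = -5·(-7, -2).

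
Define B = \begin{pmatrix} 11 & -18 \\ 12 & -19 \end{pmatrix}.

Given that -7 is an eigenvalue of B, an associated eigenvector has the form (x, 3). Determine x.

3

We need (B + 7I)v = 0.
B + 7I = [[18, -18], [12, -12]].
Row 1: (18)·x + (-18)·3 = 0
Row 2: (12)·x + (-12)·3 = 0
Solving gives x = 3.
Check: B·(3, 3) = (-21, -21) = -7·(3, 3).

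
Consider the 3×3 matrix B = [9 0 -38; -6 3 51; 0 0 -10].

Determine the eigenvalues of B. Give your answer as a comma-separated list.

-10, 3, 9

Set up det(tI - B) = 0.
Expanding along the first row, p(t) = t^3 - 2t^2 - 93t + 270.
Since p(3) = 0, t = 3 is a root.
Dividing by (t - 3) leaves t^2 + t - 90.
The quadratic factors as (t + 10)·(t - 9).
Eigenvalues: -10, 3, 9.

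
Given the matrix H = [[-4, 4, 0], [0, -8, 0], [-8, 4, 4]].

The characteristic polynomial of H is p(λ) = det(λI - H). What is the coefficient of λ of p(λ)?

-16

p(λ) = λ^3 + 8λ^2 - 16λ - 128.
The coefficient of λ is -16.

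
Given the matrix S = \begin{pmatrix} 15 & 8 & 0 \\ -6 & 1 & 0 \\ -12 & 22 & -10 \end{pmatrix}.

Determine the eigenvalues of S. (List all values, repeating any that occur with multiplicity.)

Compute the characteristic polynomial p(s) = det(sI - S).
Cofactor expansion gives p(s) = s^3 - 6s^2 - 97s + 630.
Try s = 7: p(7) = 0, so 7 is a root.
Factor out (s - 7): p(s) = (s - 7)·(s^2 + s - 90).
The quadratic factors as (s + 10)·(s - 9).
Eigenvalues: -10, 7, 9.

-10, 7, 9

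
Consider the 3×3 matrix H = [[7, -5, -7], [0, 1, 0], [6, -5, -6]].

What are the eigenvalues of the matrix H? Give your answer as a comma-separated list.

0, 1, 1

The characteristic polynomial is p(λ) = det(λI - H).
Cofactor expansion gives p(λ) = λ^3 - 2λ^2 + λ.
Since p(1) = 0, λ = 1 is a root.
Dividing by (λ - 1) leaves λ^2 - λ.
The quadratic factors as λ·(λ - 1).
Eigenvalues: 0, 1, 1.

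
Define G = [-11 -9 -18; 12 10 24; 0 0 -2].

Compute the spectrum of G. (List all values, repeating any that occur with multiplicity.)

-2, -2, 1

Set up det(λI - G) = 0.
Expanding along the first row, p(λ) = λ^3 + 3λ^2 - 4.
Rational-root test: λ = 1 gives p(1) = 0.
Dividing by (λ - 1) leaves λ^2 + 4λ + 4.
The quadratic factor is (λ + 2)^2.
Eigenvalues: -2, -2, 1.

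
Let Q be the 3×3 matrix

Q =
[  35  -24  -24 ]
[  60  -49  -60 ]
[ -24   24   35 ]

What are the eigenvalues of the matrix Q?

Compute the characteristic polynomial p(λ) = det(λI - Q).
Cofactor expansion gives p(λ) = λ^3 - 21λ^2 + 99λ + 121.
Since p(11) = 0, λ = 11 is a root.
Factor out (λ - 11): p(λ) = (λ - 11)·(λ^2 - 10λ - 11).
The quadratic factors as (λ + 1)·(λ - 11).
Eigenvalues: -1, 11, 11.

-1, 11, 11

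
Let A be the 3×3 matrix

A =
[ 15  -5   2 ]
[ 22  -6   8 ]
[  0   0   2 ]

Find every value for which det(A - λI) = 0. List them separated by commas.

Compute the characteristic polynomial p(r) = det(rI - A).
Expanding along the first row, p(r) = r^3 - 11r^2 + 38r - 40.
Rational-root test: r = 4 gives p(4) = 0.
Dividing by (r - 4) leaves r^2 - 7r + 10.
The quadratic factors as (r - 2)·(r - 5).
Eigenvalues: 2, 4, 5.

2, 4, 5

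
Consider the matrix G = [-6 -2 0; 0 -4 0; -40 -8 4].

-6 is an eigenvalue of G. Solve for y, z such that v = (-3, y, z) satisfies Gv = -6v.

We need (G + 6I)v = 0.
G + 6I = [[0, -2, 0], [0, 2, 0], [-40, -8, 10]].
Row 1: (0)·-3 + (-2)·y + (0)·z = 0
Row 2: (0)·-3 + (2)·y + (0)·z = 0
Row 3: (-40)·-3 + (-8)·y + (10)·z = 0
Solving gives y = 0, z = -12.
Check: G·(-3, 0, -12) = (18, 0, 72) = -6·(-3, 0, -12).

0, -12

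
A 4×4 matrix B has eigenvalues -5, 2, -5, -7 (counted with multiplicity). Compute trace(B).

-15

trace(B) is the sum of the eigenvalues: (-5) + (2) + (-5) + (-7) = -15.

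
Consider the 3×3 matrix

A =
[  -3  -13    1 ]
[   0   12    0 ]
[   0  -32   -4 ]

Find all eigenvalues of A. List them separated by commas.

-4, -3, 12

Compute the characteristic polynomial p(r) = det(rI - A).
Cofactor expansion gives p(r) = r^3 - 5r^2 - 72r - 144.
Try r = 12: p(12) = 0, so 12 is a root.
Dividing by (r - 12) leaves r^2 + 7r + 12.
The quadratic factors as (r + 4)·(r + 3).
Eigenvalues: -4, -3, 12.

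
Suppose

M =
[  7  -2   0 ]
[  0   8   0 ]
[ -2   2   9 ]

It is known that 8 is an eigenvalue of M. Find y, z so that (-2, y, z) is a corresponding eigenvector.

We need (M - 8I)v = 0.
M - 8I = [[-1, -2, 0], [0, 0, 0], [-2, 2, 1]].
Row 1: (-1)·-2 + (-2)·y + (0)·z = 0
Row 2: (0)·-2 + (0)·y + (0)·z = 0
Row 3: (-2)·-2 + (2)·y + (1)·z = 0
Solving gives y = 1, z = -6.
Check: M·(-2, 1, -6) = (-16, 8, -48) = 8·(-2, 1, -6).

1, -6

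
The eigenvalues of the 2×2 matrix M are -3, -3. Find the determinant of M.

9

det(M) is the product of the eigenvalues: (-3) · (-3) = 9.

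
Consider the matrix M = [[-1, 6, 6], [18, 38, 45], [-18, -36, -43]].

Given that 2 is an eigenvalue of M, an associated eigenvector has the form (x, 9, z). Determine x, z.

2, -8

We need (M - 2I)v = 0.
M - 2I = [[-3, 6, 6], [18, 36, 45], [-18, -36, -45]].
Row 1: (-3)·x + (6)·9 + (6)·z = 0
Row 2: (18)·x + (36)·9 + (45)·z = 0
Row 3: (-18)·x + (-36)·9 + (-45)·z = 0
Solving gives x = 2, z = -8.
Check: M·(2, 9, -8) = (4, 18, -16) = 2·(2, 9, -8).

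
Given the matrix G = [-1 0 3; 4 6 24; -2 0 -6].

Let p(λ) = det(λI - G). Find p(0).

p(0) = det(0·I − G) = det(−G) = (−1)^3·det(G).
det(G) = 72, so p(0) = -72.

-72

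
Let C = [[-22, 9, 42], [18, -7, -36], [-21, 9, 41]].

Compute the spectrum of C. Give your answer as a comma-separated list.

-1, 2, 11

The characteristic polynomial is p(μ) = det(μI - C).
Expanding the 3×3 determinant: p(μ) = μ^3 - 12μ^2 + 9μ + 22.
Rational-root test: μ = -1 gives p(-1) = 0.
Factor out (μ + 1): p(μ) = (μ + 1)·(μ^2 - 13μ + 22).
The quadratic factors as (μ - 2)·(μ - 11).
Eigenvalues: -1, 2, 11.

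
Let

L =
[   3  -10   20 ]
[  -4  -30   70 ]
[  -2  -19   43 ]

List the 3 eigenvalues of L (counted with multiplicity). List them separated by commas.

3, 5, 8

Compute the characteristic polynomial p(λ) = det(λI - L).
Expanding the 3×3 determinant: p(λ) = λ^3 - 16λ^2 + 79λ - 120.
Rational-root test: λ = 8 gives p(8) = 0.
Dividing by (λ - 8) leaves λ^2 - 8λ + 15.
The quadratic factors as (λ - 3)·(λ - 5).
Eigenvalues: 3, 5, 8.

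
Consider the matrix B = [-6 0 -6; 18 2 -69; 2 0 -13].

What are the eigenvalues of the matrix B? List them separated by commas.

-10, -9, 2

Compute the characteristic polynomial p(t) = det(tI - B).
Expanding along the first row, p(t) = t^3 + 17t^2 + 52t - 180.
Since p(-10) = 0, t = -10 is a root.
Factor out (t + 10): p(t) = (t + 10)·(t^2 + 7t - 18).
The quadratic factors as (t + 9)·(t - 2).
Eigenvalues: -10, -9, 2.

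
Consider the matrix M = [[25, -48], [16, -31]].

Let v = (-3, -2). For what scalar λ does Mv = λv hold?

Compute Mv: M·(-3, -2) = (21, 14).
Since Mv = λv, compare component 1: 21 = λ·-3, so λ = -7.

-7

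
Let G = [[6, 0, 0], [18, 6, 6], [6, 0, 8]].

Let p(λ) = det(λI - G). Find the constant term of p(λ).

-288

p(λ) = λ^3 - 20λ^2 + 132λ - 288.
The constant term is -288.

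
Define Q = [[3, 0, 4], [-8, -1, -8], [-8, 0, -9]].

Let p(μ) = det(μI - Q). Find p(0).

5

p(0) = det(0·I − Q) = det(−Q) = (−1)^3·det(Q).
det(Q) = -5, so p(0) = 5.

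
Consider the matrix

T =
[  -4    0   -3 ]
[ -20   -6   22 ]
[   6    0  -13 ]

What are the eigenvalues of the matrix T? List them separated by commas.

The characteristic polynomial is p(λ) = det(λI - T).
Expanding the 3×3 determinant: p(λ) = λ^3 + 23λ^2 + 172λ + 420.
Rational-root test: λ = -7 gives p(-7) = 0.
Factor out (λ + 7): p(λ) = (λ + 7)·(λ^2 + 16λ + 60).
The quadratic factors as (λ + 10)·(λ + 6).
Eigenvalues: -10, -7, -6.

-10, -7, -6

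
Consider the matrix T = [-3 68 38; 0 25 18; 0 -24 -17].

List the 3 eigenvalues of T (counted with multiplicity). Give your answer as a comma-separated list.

Compute the characteristic polynomial p(λ) = det(λI - T).
Expanding along the first row, p(λ) = λ^3 - 5λ^2 - 17λ + 21.
Since p(-3) = 0, λ = -3 is a root.
Dividing by (λ + 3) leaves λ^2 - 8λ + 7.
The quadratic factors as (λ - 1)·(λ - 7).
Eigenvalues: -3, 1, 7.

-3, 1, 7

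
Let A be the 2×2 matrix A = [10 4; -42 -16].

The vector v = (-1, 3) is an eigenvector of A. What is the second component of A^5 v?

-96

First find the eigenvalue: Av = (2, -6) = -2·(-1, 3), so λ = -2.
Then A^5 v = λ^5·v = (-2)^5·(-1, 3) = -32·(-1, 3) = (32, -96).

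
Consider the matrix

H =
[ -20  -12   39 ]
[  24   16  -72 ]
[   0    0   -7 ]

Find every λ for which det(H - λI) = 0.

Compute the characteristic polynomial p(s) = det(sI - H).
Expanding the 3×3 determinant: p(s) = s^3 + 11s^2 - 4s - 224.
Rational-root test: s = 4 gives p(4) = 0.
Dividing by (s - 4) leaves s^2 + 15s + 56.
The quadratic factors as (s + 8)·(s + 7).
Eigenvalues: -8, -7, 4.

-8, -7, 4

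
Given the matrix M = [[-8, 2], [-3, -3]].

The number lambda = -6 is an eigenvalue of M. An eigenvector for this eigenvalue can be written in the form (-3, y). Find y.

We need (M + 6I)v = 0.
M + 6I = [[-2, 2], [-3, 3]].
Row 1: (-2)·-3 + (2)·y = 0
Row 2: (-3)·-3 + (3)·y = 0
Solving gives y = -3.
Check: M·(-3, -3) = (18, 18) = -6·(-3, -3).

-3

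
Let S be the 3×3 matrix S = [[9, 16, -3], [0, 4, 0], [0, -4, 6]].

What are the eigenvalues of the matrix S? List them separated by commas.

The characteristic polynomial is p(μ) = det(μI - S).
Expanding along the first row, p(μ) = μ^3 - 19μ^2 + 114μ - 216.
Try μ = 4: p(4) = 0, so 4 is a root.
Dividing by (μ - 4) leaves μ^2 - 15μ + 54.
The quadratic factors as (μ - 6)·(μ - 9).
Eigenvalues: 4, 6, 9.

4, 6, 9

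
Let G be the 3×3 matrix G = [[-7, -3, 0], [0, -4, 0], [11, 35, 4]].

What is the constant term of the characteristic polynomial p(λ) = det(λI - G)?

p(0) = det(0·I − G) = det(−G) = (−1)^3·det(G).
det(G) = 112, so p(0) = -112.

-112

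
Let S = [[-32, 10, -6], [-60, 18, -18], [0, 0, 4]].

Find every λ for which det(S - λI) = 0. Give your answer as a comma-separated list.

-12, -2, 4

Compute the characteristic polynomial p(λ) = det(λI - S).
Expanding the 3×3 determinant: p(λ) = λ^3 + 10λ^2 - 32λ - 96.
Rational-root test: λ = -2 gives p(-2) = 0.
Factor out (λ + 2): p(λ) = (λ + 2)·(λ^2 + 8λ - 48).
The quadratic factors as (λ + 12)·(λ - 4).
Eigenvalues: -12, -2, 4.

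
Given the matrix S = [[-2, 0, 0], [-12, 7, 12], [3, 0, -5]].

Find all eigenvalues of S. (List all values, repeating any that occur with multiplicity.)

-5, -2, 7

Set up det(sI - S) = 0.
Expanding along the first row, p(s) = s^3 - 39s - 70.
Try s = -5: p(-5) = 0, so -5 is a root.
Factor out (s + 5): p(s) = (s + 5)·(s^2 - 5s - 14).
The quadratic factors as (s + 2)·(s - 7).
Eigenvalues: -5, -2, 7.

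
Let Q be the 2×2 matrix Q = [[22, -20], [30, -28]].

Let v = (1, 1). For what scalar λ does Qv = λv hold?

2

Compute Qv: Q·(1, 1) = (2, 2).
Since Qv = λv, compare component 1: 2 = λ·1, so λ = 2.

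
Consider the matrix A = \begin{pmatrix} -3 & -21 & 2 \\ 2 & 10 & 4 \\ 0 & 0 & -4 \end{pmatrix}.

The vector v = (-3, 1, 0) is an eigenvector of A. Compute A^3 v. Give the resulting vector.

First find the eigenvalue: Av = (-12, 4, 0) = 4·(-3, 1, 0), so λ = 4.
Then A^3 v = λ^3·v = 4^3·(-3, 1, 0) = 64·(-3, 1, 0) = (-192, 64, 0).

(-192, 64, 0)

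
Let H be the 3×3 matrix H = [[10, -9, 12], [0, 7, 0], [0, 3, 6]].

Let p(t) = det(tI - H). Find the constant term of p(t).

-420

p(t) = t^3 - 23t^2 + 172t - 420.
The constant term is -420.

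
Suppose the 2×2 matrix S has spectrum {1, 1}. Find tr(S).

2

trace(S) is the sum of the eigenvalues: (1) + (1) = 2.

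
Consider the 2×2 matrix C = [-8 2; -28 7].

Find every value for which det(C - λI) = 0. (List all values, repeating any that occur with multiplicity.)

-1, 0

det(C - tI) = (-8 - t)(7 - t) - (2)·(-28) = t^2 + t.
This factors as (t + 1)·t = 0.
Eigenvalues: -1, 0.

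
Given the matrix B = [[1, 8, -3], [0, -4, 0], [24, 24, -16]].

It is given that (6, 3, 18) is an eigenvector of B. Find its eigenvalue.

Compute Bv: B·(6, 3, 18) = (-24, -12, -72).
Since Bv = λv, compare component 1: -24 = λ·6, so λ = -4.

-4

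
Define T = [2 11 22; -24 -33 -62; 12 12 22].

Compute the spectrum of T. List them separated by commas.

Set up det(μI - T) = 0.
Expanding the 3×3 determinant: p(μ) = μ^3 + 9μ^2 - 4μ - 36.
Rational-root test: μ = -2 gives p(-2) = 0.
Dividing by (μ + 2) leaves μ^2 + 7μ - 18.
The quadratic factors as (μ + 9)·(μ - 2).
Eigenvalues: -9, -2, 2.

-9, -2, 2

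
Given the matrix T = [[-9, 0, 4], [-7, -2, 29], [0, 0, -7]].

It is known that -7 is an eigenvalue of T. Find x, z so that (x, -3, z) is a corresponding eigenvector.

2, 1

We need (T + 7I)v = 0.
T + 7I = [[-2, 0, 4], [-7, 5, 29], [0, 0, 0]].
Row 1: (-2)·x + (0)·-3 + (4)·z = 0
Row 2: (-7)·x + (5)·-3 + (29)·z = 0
Row 3: (0)·x + (0)·-3 + (0)·z = 0
Solving gives x = 2, z = 1.
Check: T·(2, -3, 1) = (-14, 21, -7) = -7·(2, -3, 1).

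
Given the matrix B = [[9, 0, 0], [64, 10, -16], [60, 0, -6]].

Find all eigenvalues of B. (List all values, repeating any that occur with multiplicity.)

-6, 9, 10

Compute the characteristic polynomial p(t) = det(tI - B).
Expanding along the first row, p(t) = t^3 - 13t^2 - 24t + 540.
Rational-root test: t = 10 gives p(10) = 0.
Factor out (t - 10): p(t) = (t - 10)·(t^2 - 3t - 54).
The quadratic factors as (t + 6)·(t - 9).
Eigenvalues: -6, 9, 10.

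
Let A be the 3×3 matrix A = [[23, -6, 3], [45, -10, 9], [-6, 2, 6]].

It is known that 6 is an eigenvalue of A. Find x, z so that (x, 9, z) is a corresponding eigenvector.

We need (A - 6I)v = 0.
A - 6I = [[17, -6, 3], [45, -16, 9], [-6, 2, 0]].
Row 1: (17)·x + (-6)·9 + (3)·z = 0
Row 2: (45)·x + (-16)·9 + (9)·z = 0
Row 3: (-6)·x + (2)·9 + (0)·z = 0
Solving gives x = 3, z = 1.
Check: A·(3, 9, 1) = (18, 54, 6) = 6·(3, 9, 1).

3, 1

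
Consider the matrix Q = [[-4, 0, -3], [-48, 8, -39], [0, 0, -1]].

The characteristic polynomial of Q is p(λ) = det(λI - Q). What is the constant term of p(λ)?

p(λ) = λ^3 - 3λ^2 - 36λ - 32.
The constant term is -32.

-32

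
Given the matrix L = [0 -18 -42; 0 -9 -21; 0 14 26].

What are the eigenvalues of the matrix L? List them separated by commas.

0, 5, 12

Compute the characteristic polynomial p(λ) = det(λI - L).
Cofactor expansion gives p(λ) = λ^3 - 17λ^2 + 60λ.
Try λ = 5: p(5) = 0, so 5 is a root.
Dividing by (λ - 5) leaves λ^2 - 12λ.
The quadratic factors as λ·(λ - 12).
Eigenvalues: 0, 5, 12.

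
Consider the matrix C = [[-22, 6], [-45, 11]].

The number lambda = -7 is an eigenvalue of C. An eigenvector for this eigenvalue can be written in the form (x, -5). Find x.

-2

We need (C + 7I)v = 0.
C + 7I = [[-15, 6], [-45, 18]].
Row 1: (-15)·x + (6)·-5 = 0
Row 2: (-45)·x + (18)·-5 = 0
Solving gives x = -2.
Check: C·(-2, -5) = (14, 35) = -7·(-2, -5).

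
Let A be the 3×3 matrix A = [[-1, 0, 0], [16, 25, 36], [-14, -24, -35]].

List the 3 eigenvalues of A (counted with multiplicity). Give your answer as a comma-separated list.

-11, -1, 1

Set up det(tI - A) = 0.
Expanding the 3×3 determinant: p(t) = t^3 + 11t^2 - t - 11.
Rational-root test: t = -1 gives p(-1) = 0.
Dividing by (t + 1) leaves t^2 + 10t - 11.
The quadratic factors as (t + 11)·(t - 1).
Eigenvalues: -11, -1, 1.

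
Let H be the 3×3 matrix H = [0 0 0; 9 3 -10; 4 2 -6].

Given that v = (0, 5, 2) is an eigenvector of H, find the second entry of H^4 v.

5

First find the eigenvalue: Hv = (0, -5, -2) = -1·(0, 5, 2), so λ = -1.
Then H^4 v = λ^4·v = (-1)^4·(0, 5, 2) = 1·(0, 5, 2) = (0, 5, 2).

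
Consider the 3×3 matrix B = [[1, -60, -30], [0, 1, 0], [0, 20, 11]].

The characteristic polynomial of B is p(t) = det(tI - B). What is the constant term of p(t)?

-11

p(t) = t^3 - 13t^2 + 23t - 11.
The constant term is -11.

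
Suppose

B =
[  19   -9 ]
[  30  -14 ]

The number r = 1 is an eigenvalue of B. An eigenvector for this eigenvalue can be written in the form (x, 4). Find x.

We need (B - 1I)v = 0.
B - 1I = [[18, -9], [30, -15]].
Row 1: (18)·x + (-9)·4 = 0
Row 2: (30)·x + (-15)·4 = 0
Solving gives x = 2.
Check: B·(2, 4) = (2, 4) = 1·(2, 4).

2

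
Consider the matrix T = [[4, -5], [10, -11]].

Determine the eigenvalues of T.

-6, -1

det(T - tI) = (4 - t)(-11 - t) - (-5)·(10) = t^2 + 7t + 6.
This factors as (t + 6)·(t + 1) = 0.
Eigenvalues: -6, -1.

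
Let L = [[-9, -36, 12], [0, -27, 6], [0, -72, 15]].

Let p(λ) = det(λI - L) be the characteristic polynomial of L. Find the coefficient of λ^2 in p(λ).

The coefficient of λ^2 of det(λI - L) is −trace(L).
trace(L) = (-9) + (-27) + (15) = -21, so the coefficient is 21.

21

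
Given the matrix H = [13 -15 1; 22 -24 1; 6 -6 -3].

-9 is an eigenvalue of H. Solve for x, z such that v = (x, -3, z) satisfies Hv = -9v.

We need (H + 9I)v = 0.
H + 9I = [[22, -15, 1], [22, -15, 1], [6, -6, 6]].
Row 1: (22)·x + (-15)·-3 + (1)·z = 0
Row 2: (22)·x + (-15)·-3 + (1)·z = 0
Row 3: (6)·x + (-6)·-3 + (6)·z = 0
Solving gives x = -2, z = -1.
Check: H·(-2, -3, -1) = (18, 27, 9) = -9·(-2, -3, -1).

-2, -1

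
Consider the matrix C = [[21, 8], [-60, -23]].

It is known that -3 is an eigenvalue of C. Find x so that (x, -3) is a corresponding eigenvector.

1

We need (C + 3I)v = 0.
C + 3I = [[24, 8], [-60, -20]].
Row 1: (24)·x + (8)·-3 = 0
Row 2: (-60)·x + (-20)·-3 = 0
Solving gives x = 1.
Check: C·(1, -3) = (-3, 9) = -3·(1, -3).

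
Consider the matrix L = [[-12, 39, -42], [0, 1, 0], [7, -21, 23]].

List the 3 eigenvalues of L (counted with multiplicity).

Compute the characteristic polynomial p(lambda) = det(lambda·I - L).
Cofactor expansion gives p(lambda) = lambda^3 - 12·lambda^2 + 29·lambda - 18.
Try lambda = 9: p(9) = 0, so 9 is a root.
Dividing by (lambda - 9) leaves lambda^2 - 3·lambda + 2.
The quadratic factors as (lambda - 1)·(lambda - 2).
Eigenvalues: 1, 2, 9.

1, 2, 9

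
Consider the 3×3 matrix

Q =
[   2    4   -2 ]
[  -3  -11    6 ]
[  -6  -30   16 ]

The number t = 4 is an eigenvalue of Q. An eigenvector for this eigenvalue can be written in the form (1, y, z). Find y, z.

We need (Q - 4I)v = 0.
Q - 4I = [[-2, 4, -2], [-3, -15, 6], [-6, -30, 12]].
Row 1: (-2)·1 + (4)·y + (-2)·z = 0
Row 2: (-3)·1 + (-15)·y + (6)·z = 0
Row 3: (-6)·1 + (-30)·y + (12)·z = 0
Solving gives y = -3, z = -7.
Check: Q·(1, -3, -7) = (4, -12, -28) = 4·(1, -3, -7).

-3, -7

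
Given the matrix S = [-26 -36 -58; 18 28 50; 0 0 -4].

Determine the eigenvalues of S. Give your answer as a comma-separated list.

-8, -4, 10

The characteristic polynomial is p(r) = det(rI - S).
Expanding along the first row, p(r) = r^3 + 2r^2 - 88r - 320.
Since p(-4) = 0, r = -4 is a root.
Dividing by (r + 4) leaves r^2 - 2r - 80.
The quadratic factors as (r + 8)·(r - 10).
Eigenvalues: -8, -4, 10.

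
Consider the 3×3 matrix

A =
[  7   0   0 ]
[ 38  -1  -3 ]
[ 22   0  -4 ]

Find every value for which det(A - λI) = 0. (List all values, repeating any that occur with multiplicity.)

Set up det(sI - A) = 0.
Expanding along the first row, p(s) = s^3 - 2s^2 - 31s - 28.
Try s = -1: p(-1) = 0, so -1 is a root.
Factor out (s + 1): p(s) = (s + 1)·(s^2 - 3s - 28).
The quadratic factors as (s + 4)·(s - 7).
Eigenvalues: -4, -1, 7.

-4, -1, 7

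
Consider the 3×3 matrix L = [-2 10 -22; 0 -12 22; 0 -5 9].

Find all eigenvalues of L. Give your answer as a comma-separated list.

Set up det(λI - L) = 0.
Expanding the 3×3 determinant: p(λ) = λ^3 + 5λ^2 + 8λ + 4.
Since p(-1) = 0, λ = -1 is a root.
Factor out (λ + 1): p(λ) = (λ + 1)·(λ^2 + 4λ + 4).
The quadratic factor is (λ + 2)^2.
Eigenvalues: -2, -2, -1.

-2, -2, -1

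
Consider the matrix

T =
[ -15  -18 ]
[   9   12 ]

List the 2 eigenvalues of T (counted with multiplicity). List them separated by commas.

det(T - λI) = (-15 - λ)(12 - λ) - (-18)·(9) = λ^2 + 3λ - 18.
This factors as (λ + 6)·(λ - 3) = 0.
Eigenvalues: -6, 3.

-6, 3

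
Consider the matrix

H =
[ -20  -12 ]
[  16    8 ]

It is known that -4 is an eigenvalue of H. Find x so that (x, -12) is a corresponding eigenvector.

We need (H + 4I)v = 0.
H + 4I = [[-16, -12], [16, 12]].
Row 1: (-16)·x + (-12)·-12 = 0
Row 2: (16)·x + (12)·-12 = 0
Solving gives x = 9.
Check: H·(9, -12) = (-36, 48) = -4·(9, -12).

9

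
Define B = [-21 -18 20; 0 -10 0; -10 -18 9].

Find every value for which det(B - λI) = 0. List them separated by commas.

-11, -10, -1

Set up det(rI - B) = 0.
Cofactor expansion gives p(r) = r^3 + 22r^2 + 131r + 110.
Try r = -10: p(-10) = 0, so -10 is a root.
Factor out (r + 10): p(r) = (r + 10)·(r^2 + 12r + 11).
The quadratic factors as (r + 11)·(r + 1).
Eigenvalues: -11, -10, -1.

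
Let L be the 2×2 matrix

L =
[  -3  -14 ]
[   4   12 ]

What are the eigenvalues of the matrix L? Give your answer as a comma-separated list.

4, 5

det(L - tI) = (-3 - t)(12 - t) - (-14)·(4) = t^2 - 9t + 20.
This factors as (t - 4)·(t - 5) = 0.
Eigenvalues: 4, 5.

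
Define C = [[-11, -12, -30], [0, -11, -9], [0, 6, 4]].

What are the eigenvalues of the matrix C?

-11, -5, -2

Set up det(λI - C) = 0.
Cofactor expansion gives p(λ) = λ^3 + 18λ^2 + 87λ + 110.
Rational-root test: λ = -2 gives p(-2) = 0.
Factor out (λ + 2): p(λ) = (λ + 2)·(λ^2 + 16λ + 55).
The quadratic factors as (λ + 11)·(λ + 5).
Eigenvalues: -11, -5, -2.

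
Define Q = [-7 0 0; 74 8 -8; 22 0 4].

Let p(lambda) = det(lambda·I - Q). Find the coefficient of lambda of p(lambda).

p(lambda) = lambda^3 - 5·lambda^2 - 52·lambda + 224.
The coefficient of lambda is -52.

-52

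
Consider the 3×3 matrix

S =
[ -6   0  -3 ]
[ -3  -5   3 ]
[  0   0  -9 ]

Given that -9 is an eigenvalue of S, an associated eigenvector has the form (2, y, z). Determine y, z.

0, 2

We need (S + 9I)v = 0.
S + 9I = [[3, 0, -3], [-3, 4, 3], [0, 0, 0]].
Row 1: (3)·2 + (0)·y + (-3)·z = 0
Row 2: (-3)·2 + (4)·y + (3)·z = 0
Row 3: (0)·2 + (0)·y + (0)·z = 0
Solving gives y = 0, z = 2.
Check: S·(2, 0, 2) = (-18, 0, -18) = -9·(2, 0, 2).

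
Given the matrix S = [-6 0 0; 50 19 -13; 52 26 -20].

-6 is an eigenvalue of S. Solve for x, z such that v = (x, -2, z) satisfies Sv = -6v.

We need (S + 6I)v = 0.
S + 6I = [[0, 0, 0], [50, 25, -13], [52, 26, -14]].
Row 1: (0)·x + (0)·-2 + (0)·z = 0
Row 2: (50)·x + (25)·-2 + (-13)·z = 0
Row 3: (52)·x + (26)·-2 + (-14)·z = 0
Solving gives x = 1, z = 0.
Check: S·(1, -2, 0) = (-6, 12, 0) = -6·(1, -2, 0).

1, 0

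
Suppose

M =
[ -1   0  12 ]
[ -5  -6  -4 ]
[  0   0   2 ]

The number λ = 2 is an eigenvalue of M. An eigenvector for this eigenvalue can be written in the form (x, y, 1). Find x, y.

4, -3

We need (M - 2I)v = 0.
M - 2I = [[-3, 0, 12], [-5, -8, -4], [0, 0, 0]].
Row 1: (-3)·x + (0)·y + (12)·1 = 0
Row 2: (-5)·x + (-8)·y + (-4)·1 = 0
Row 3: (0)·x + (0)·y + (0)·1 = 0
Solving gives x = 4, y = -3.
Check: M·(4, -3, 1) = (8, -6, 2) = 2·(4, -3, 1).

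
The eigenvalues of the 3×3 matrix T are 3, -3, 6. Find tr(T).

trace(T) is the sum of the eigenvalues: (3) + (-3) + (6) = 6.

6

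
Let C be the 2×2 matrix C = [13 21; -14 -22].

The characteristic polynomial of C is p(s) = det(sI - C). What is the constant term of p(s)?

8

p(s) = s^2 + 9s + 8.
The constant term is 8.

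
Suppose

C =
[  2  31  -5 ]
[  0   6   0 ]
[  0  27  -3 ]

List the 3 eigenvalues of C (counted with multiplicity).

The characteristic polynomial is p(r) = det(rI - C).
Expanding the 3×3 determinant: p(r) = r^3 - 5r^2 - 12r + 36.
Rational-root test: r = -3 gives p(-3) = 0.
Factor out (r + 3): p(r) = (r + 3)·(r^2 - 8r + 12).
The quadratic factors as (r - 2)·(r - 6).
Eigenvalues: -3, 2, 6.

-3, 2, 6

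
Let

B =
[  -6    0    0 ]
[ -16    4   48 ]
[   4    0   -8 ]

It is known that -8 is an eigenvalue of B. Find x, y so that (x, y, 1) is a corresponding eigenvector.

We need (B + 8I)v = 0.
B + 8I = [[2, 0, 0], [-16, 12, 48], [4, 0, 0]].
Row 1: (2)·x + (0)·y + (0)·1 = 0
Row 2: (-16)·x + (12)·y + (48)·1 = 0
Row 3: (4)·x + (0)·y + (0)·1 = 0
Solving gives x = 0, y = -4.
Check: B·(0, -4, 1) = (0, 32, -8) = -8·(0, -4, 1).

0, -4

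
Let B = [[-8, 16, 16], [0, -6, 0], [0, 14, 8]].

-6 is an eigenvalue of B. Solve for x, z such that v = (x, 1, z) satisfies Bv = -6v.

0, -1

We need (B + 6I)v = 0.
B + 6I = [[-2, 16, 16], [0, 0, 0], [0, 14, 14]].
Row 1: (-2)·x + (16)·1 + (16)·z = 0
Row 2: (0)·x + (0)·1 + (0)·z = 0
Row 3: (0)·x + (14)·1 + (14)·z = 0
Solving gives x = 0, z = -1.
Check: B·(0, 1, -1) = (0, -6, 6) = -6·(0, 1, -1).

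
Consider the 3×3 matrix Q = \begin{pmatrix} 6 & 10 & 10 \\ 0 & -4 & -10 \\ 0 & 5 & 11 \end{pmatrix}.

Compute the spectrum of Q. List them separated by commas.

Compute the characteristic polynomial p(s) = det(sI - Q).
Expanding along the first row, p(s) = s^3 - 13s^2 + 48s - 36.
Rational-root test: s = 1 gives p(1) = 0.
Factor out (s - 1): p(s) = (s - 1)·(s^2 - 12s + 36).
The quadratic factor is (s - 6)^2.
Eigenvalues: 1, 6, 6.

1, 6, 6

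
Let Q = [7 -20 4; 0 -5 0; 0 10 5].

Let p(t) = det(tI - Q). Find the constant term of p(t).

175

p(t) = t^3 - 7t^2 - 25t + 175.
The constant term is 175.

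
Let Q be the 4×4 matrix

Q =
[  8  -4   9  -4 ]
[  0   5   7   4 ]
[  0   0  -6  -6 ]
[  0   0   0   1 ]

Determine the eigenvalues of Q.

-6, 1, 5, 8

Q is upper triangular, so its eigenvalues are the diagonal entries.
Diagonal: 8, 5, -6, 1.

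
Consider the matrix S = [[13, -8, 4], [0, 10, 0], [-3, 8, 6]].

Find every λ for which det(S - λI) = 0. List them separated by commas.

Set up det(λI - S) = 0.
Expanding the 3×3 determinant: p(λ) = λ^3 - 29λ^2 + 280λ - 900.
Try λ = 9: p(9) = 0, so 9 is a root.
Factor out (λ - 9): p(λ) = (λ - 9)·(λ^2 - 20λ + 100).
The quadratic factor is (λ - 10)^2.
Eigenvalues: 9, 10, 10.

9, 10, 10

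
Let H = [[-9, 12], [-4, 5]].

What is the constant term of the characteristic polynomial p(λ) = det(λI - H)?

3

p(0) = det(0·I − H) = det(−H) = (−1)^2·det(H).
det(H) = 3, so p(0) = 3.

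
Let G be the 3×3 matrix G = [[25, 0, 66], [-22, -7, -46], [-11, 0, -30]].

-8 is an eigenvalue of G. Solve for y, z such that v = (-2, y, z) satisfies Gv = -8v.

We need (G + 8I)v = 0.
G + 8I = [[33, 0, 66], [-22, 1, -46], [-11, 0, -22]].
Row 1: (33)·-2 + (0)·y + (66)·z = 0
Row 2: (-22)·-2 + (1)·y + (-46)·z = 0
Row 3: (-11)·-2 + (0)·y + (-22)·z = 0
Solving gives y = 2, z = 1.
Check: G·(-2, 2, 1) = (16, -16, -8) = -8·(-2, 2, 1).

2, 1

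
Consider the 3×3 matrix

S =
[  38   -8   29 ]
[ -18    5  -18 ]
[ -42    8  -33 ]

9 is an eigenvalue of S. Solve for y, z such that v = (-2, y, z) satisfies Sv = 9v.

0, 2

We need (S - 9I)v = 0.
S - 9I = [[29, -8, 29], [-18, -4, -18], [-42, 8, -42]].
Row 1: (29)·-2 + (-8)·y + (29)·z = 0
Row 2: (-18)·-2 + (-4)·y + (-18)·z = 0
Row 3: (-42)·-2 + (8)·y + (-42)·z = 0
Solving gives y = 0, z = 2.
Check: S·(-2, 0, 2) = (-18, 0, 18) = 9·(-2, 0, 2).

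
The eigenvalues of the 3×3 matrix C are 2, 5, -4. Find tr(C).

trace(C) is the sum of the eigenvalues: (2) + (5) + (-4) = 3.

3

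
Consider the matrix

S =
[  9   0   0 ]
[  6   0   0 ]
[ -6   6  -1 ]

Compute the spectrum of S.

S is lower triangular, so its eigenvalues are the diagonal entries.
Diagonal: 9, 0, -1.

-1, 0, 9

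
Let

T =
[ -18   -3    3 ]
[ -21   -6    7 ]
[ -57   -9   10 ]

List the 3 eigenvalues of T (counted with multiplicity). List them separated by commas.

-9, -6, 1

Compute the characteristic polynomial p(lambda) = det(lambda·I - T).
Expanding the 3×3 determinant: p(lambda) = lambda^3 + 14·lambda^2 + 39·lambda - 54.
Try lambda = 1: p(1) = 0, so 1 is a root.
Factor out (lambda - 1): p(lambda) = (lambda - 1)·(lambda^2 + 15·lambda + 54).
The quadratic factors as (lambda + 9)·(lambda + 6).
Eigenvalues: -9, -6, 1.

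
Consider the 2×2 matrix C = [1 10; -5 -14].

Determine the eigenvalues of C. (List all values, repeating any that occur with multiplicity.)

det(C - λI) = (1 - λ)(-14 - λ) - (10)·(-5) = λ^2 + 13λ + 36.
This factors as (λ + 9)·(λ + 4) = 0.
Eigenvalues: -9, -4.

-9, -4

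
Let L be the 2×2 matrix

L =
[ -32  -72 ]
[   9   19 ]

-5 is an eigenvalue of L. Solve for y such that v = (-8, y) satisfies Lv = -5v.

We need (L + 5I)v = 0.
L + 5I = [[-27, -72], [9, 24]].
Row 1: (-27)·-8 + (-72)·y = 0
Row 2: (9)·-8 + (24)·y = 0
Solving gives y = 3.
Check: L·(-8, 3) = (40, -15) = -5·(-8, 3).

3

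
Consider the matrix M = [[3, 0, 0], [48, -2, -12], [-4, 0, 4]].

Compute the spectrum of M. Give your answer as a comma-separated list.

-2, 3, 4

Set up det(λI - M) = 0.
Expanding the 3×3 determinant: p(λ) = λ^3 - 5λ^2 - 2λ + 24.
Try λ = 3: p(3) = 0, so 3 is a root.
Factor out (λ - 3): p(λ) = (λ - 3)·(λ^2 - 2λ - 8).
The quadratic factors as (λ + 2)·(λ - 4).
Eigenvalues: -2, 3, 4.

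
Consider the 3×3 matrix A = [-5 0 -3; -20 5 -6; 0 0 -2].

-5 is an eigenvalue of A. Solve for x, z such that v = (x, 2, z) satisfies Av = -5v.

1, 0

We need (A + 5I)v = 0.
A + 5I = [[0, 0, -3], [-20, 10, -6], [0, 0, 3]].
Row 1: (0)·x + (0)·2 + (-3)·z = 0
Row 2: (-20)·x + (10)·2 + (-6)·z = 0
Row 3: (0)·x + (0)·2 + (3)·z = 0
Solving gives x = 1, z = 0.
Check: A·(1, 2, 0) = (-5, -10, 0) = -5·(1, 2, 0).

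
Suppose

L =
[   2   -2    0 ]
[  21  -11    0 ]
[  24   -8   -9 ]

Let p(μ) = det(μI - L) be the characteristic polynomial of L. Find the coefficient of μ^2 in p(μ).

18

The coefficient of μ^2 of det(μI - L) is −trace(L).
trace(L) = (2) + (-11) + (-9) = -18, so the coefficient is 18.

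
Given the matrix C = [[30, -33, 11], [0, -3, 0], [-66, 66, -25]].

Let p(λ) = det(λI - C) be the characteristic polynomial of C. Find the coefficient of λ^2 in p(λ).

The coefficient of λ^2 of det(λI - C) is −trace(C).
trace(C) = (30) + (-3) + (-25) = 2, so the coefficient is -2.

-2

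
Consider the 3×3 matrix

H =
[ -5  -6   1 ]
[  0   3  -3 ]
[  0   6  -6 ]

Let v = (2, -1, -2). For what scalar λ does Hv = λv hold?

-3

Compute Hv: H·(2, -1, -2) = (-6, 3, 6).
Since Hv = λv, compare component 1: -6 = λ·2, so λ = -3.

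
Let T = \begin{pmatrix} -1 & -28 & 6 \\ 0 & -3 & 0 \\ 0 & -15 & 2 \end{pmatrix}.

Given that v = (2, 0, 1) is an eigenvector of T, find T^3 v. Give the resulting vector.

(16, 0, 8)

First find the eigenvalue: Tv = (4, 0, 2) = 2·(2, 0, 1), so λ = 2.
Then T^3 v = λ^3·v = 2^3·(2, 0, 1) = 8·(2, 0, 1) = (16, 0, 8).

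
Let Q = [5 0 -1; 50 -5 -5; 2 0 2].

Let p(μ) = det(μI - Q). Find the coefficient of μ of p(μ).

-23

p(μ) = μ^3 - 2μ^2 - 23μ + 60.
The coefficient of μ is -23.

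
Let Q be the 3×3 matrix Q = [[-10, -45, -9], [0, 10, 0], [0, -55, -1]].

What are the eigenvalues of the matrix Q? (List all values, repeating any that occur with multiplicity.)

Set up det(rI - Q) = 0.
Expanding the 3×3 determinant: p(r) = r^3 + r^2 - 100r - 100.
Try r = -1: p(-1) = 0, so -1 is a root.
Factor out (r + 1): p(r) = (r + 1)·(r^2 - 100).
The quadratic factors as (r + 10)·(r - 10).
Eigenvalues: -10, -1, 10.

-10, -1, 10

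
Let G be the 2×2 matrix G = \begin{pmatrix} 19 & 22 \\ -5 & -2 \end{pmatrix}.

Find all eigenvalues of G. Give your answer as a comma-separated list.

det(G - sI) = (19 - s)(-2 - s) - (22)·(-5) = s^2 - 17s + 72.
This factors as (s - 8)·(s - 9) = 0.
Eigenvalues: 8, 9.

8, 9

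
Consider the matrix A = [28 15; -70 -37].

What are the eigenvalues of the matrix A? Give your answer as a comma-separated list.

-7, -2

det(A - sI) = (28 - s)(-37 - s) - (15)·(-70) = s^2 + 9s + 14.
This factors as (s + 7)·(s + 2) = 0.
Eigenvalues: -7, -2.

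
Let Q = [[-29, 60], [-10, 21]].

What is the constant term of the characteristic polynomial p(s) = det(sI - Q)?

p(0) = det(0·I − Q) = det(−Q) = (−1)^2·det(Q).
det(Q) = -9, so p(0) = -9.

-9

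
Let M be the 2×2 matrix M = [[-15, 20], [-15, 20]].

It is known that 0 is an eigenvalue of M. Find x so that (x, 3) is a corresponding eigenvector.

4

We need (M)v = 0.
M = [[-15, 20], [-15, 20]].
Row 1: (-15)·x + (20)·3 = 0
Row 2: (-15)·x + (20)·3 = 0
Solving gives x = 4.
Check: M·(4, 3) = (0, 0) = 0·(4, 3).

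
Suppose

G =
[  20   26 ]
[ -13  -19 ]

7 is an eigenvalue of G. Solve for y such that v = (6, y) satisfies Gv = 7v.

We need (G - 7I)v = 0.
G - 7I = [[13, 26], [-13, -26]].
Row 1: (13)·6 + (26)·y = 0
Row 2: (-13)·6 + (-26)·y = 0
Solving gives y = -3.
Check: G·(6, -3) = (42, -21) = 7·(6, -3).

-3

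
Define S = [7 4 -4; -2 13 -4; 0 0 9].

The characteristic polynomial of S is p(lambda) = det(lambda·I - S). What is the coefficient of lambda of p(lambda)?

279

p(lambda) = lambda^3 - 29·lambda^2 + 279·lambda - 891.
The coefficient of lambda is 279.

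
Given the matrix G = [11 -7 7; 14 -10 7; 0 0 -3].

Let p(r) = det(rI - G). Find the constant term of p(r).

p(r) = r^3 + 2r^2 - 15r - 36.
The constant term is -36.

-36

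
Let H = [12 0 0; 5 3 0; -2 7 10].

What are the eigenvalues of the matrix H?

3, 10, 12

H is lower triangular, so its eigenvalues are the diagonal entries.
Diagonal: 12, 3, 10.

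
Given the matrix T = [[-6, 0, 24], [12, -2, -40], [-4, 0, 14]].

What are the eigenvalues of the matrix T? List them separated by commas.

The characteristic polynomial is p(μ) = det(μI - T).
Expanding along the first row, p(μ) = μ^3 - 6μ^2 - 4μ + 24.
Rational-root test: μ = -2 gives p(-2) = 0.
Factor out (μ + 2): p(μ) = (μ + 2)·(μ^2 - 8μ + 12).
The quadratic factors as (μ - 2)·(μ - 6).
Eigenvalues: -2, 2, 6.

-2, 2, 6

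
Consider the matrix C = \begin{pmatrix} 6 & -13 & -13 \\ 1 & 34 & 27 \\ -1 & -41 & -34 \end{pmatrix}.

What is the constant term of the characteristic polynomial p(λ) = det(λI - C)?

p(0) = det(0·I − C) = det(−C) = (−1)^3·det(C).
det(C) = -294, so p(0) = 294.

294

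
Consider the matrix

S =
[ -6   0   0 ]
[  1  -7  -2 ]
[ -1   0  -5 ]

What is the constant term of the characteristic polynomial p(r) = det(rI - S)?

210

p(0) = det(0·I − S) = det(−S) = (−1)^3·det(S).
det(S) = -210, so p(0) = 210.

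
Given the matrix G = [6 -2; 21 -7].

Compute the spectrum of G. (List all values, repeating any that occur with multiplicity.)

det(G - sI) = (6 - s)(-7 - s) - (-2)·(21) = s^2 + s.
This factors as (s + 1)·s = 0.
Eigenvalues: -1, 0.

-1, 0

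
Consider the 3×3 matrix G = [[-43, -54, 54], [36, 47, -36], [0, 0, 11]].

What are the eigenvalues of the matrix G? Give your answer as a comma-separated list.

-7, 11, 11

Compute the characteristic polynomial p(μ) = det(μI - G).
Expanding the 3×3 determinant: p(μ) = μ^3 - 15μ^2 - 33μ + 847.
Try μ = 11: p(11) = 0, so 11 is a root.
Dividing by (μ - 11) leaves μ^2 - 4μ - 77.
The quadratic factors as (μ + 7)·(μ - 11).
Eigenvalues: -7, 11, 11.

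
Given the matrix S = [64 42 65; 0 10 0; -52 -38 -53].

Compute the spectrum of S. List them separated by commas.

The characteristic polynomial is p(λ) = det(λI - S).
Expanding along the first row, p(λ) = λ^3 - 21λ^2 + 98λ + 120.
Since p(-1) = 0, λ = -1 is a root.
Factor out (λ + 1): p(λ) = (λ + 1)·(λ^2 - 22λ + 120).
The quadratic factors as (λ - 10)·(λ - 12).
Eigenvalues: -1, 10, 12.

-1, 10, 12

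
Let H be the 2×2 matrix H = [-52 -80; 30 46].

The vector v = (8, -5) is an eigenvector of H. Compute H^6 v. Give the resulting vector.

(512, -320)

First find the eigenvalue: Hv = (-16, 10) = -2·(8, -5), so λ = -2.
Then H^6 v = λ^6·v = (-2)^6·(8, -5) = 64·(8, -5) = (512, -320).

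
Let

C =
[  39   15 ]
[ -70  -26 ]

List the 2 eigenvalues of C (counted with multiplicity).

det(C - rI) = (39 - r)(-26 - r) - (15)·(-70) = r^2 - 13r + 36.
This factors as (r - 4)·(r - 9) = 0.
Eigenvalues: 4, 9.

4, 9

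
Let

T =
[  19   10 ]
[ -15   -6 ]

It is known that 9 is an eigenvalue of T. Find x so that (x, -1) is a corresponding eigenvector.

1

We need (T - 9I)v = 0.
T - 9I = [[10, 10], [-15, -15]].
Row 1: (10)·x + (10)·-1 = 0
Row 2: (-15)·x + (-15)·-1 = 0
Solving gives x = 1.
Check: T·(1, -1) = (9, -9) = 9·(1, -1).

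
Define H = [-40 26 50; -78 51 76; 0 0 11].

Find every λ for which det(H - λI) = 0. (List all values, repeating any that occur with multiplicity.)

-1, 11, 12

Set up det(tI - H) = 0.
Cofactor expansion gives p(t) = t^3 - 22t^2 + 109t + 132.
Try t = 11: p(11) = 0, so 11 is a root.
Dividing by (t - 11) leaves t^2 - 11t - 12.
The quadratic factors as (t + 1)·(t - 12).
Eigenvalues: -1, 11, 12.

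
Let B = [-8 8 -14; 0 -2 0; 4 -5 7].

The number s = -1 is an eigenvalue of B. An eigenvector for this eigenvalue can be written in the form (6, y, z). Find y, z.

0, -3

We need (B + 1I)v = 0.
B + 1I = [[-7, 8, -14], [0, -1, 0], [4, -5, 8]].
Row 1: (-7)·6 + (8)·y + (-14)·z = 0
Row 2: (0)·6 + (-1)·y + (0)·z = 0
Row 3: (4)·6 + (-5)·y + (8)·z = 0
Solving gives y = 0, z = -3.
Check: B·(6, 0, -3) = (-6, 0, 3) = -1·(6, 0, -3).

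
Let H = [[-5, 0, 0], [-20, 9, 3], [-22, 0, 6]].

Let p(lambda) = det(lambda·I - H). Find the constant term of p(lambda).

270

p(lambda) = lambda^3 - 10·lambda^2 - 21·lambda + 270.
The constant term is 270.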